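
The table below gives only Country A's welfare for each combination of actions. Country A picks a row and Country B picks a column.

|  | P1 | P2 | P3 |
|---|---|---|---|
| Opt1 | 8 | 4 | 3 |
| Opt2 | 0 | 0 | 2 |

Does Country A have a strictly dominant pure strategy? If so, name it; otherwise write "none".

Opt1

Opt1 vs Opt2: P1: 8>0, P2: 4>0, P3: 3>2.
Opt1 strictly beats every other strategy against every opponent action, so it is strictly dominant.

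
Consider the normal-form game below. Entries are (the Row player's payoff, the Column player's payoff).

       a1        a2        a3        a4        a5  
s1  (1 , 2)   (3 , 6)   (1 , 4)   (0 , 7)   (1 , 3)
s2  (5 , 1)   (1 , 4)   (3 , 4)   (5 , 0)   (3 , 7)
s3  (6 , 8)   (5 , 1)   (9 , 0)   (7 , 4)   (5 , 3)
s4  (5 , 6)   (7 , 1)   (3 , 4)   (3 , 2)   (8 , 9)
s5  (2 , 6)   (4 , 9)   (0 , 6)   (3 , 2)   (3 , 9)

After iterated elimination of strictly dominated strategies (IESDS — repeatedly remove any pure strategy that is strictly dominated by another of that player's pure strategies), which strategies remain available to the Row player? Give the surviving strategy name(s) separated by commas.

s3, s4

Row s1 is eliminated: s3 beats it against every remaining column (a1: 6>1, a2: 5>3, a3: 9>1, a4: 7>0, a5: 5>1).
The Row player's strategy s2 is strictly dominated by s3 (a1: 6>5, a2: 5>1, a3: 9>3, a4: 7>5, a5: 5>3) and is removed.
Row s5 is eliminated: s3 beats it against every remaining column (a1: 6>2, a2: 5>4, a3: 9>0, a4: 7>3, a5: 5>3).
Column a2 is eliminated: a1 beats it against every remaining row (s3: 8>1, s4: 6>1).
For the Column player, a1 strictly dominates a3 on the remaining rows (s3: 8>0, s4: 6>4); eliminate a3.
Column a4 is eliminated: a1 beats it against every remaining row (s3: 8>4, s4: 6>2).
Among the remaining strategies, none is strictly dominated by another pure strategy of the same player, so the elimination stops.
Surviving strategies — the Row player: {s3, s4}; the Column player: {a1, a5}.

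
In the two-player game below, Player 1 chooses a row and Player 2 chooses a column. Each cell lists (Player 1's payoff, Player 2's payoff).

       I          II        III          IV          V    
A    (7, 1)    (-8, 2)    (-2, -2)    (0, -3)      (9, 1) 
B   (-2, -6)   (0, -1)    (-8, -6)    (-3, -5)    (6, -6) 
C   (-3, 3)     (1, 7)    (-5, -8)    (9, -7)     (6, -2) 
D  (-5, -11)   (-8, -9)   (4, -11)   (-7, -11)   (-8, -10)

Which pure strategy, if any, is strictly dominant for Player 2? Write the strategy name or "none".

II vs I: A: 2>1, B: -1>-6, C: 7>3, D: -9>-11.
II vs III: A: 2>-2, B: -1>-6, C: 7>-8, D: -9>-11.
II vs IV: A: 2>-3, B: -1>-5, C: 7>-7, D: -9>-11.
II vs V: A: 2>1, B: -1>-6, C: 7>-2, D: -9>-10.
II strictly beats every other strategy against every opponent action, so it is strictly dominant.

II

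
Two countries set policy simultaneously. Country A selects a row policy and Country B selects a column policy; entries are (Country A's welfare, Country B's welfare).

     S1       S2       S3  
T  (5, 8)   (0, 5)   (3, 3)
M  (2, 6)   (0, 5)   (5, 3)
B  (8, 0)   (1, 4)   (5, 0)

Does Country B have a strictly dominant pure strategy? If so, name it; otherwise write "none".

S1 fails to dominate S2 at B (0<4).
S2 fails to dominate S1 at T (5<8).
S3 fails to dominate S1 at T (3<8).
No single strategy dominates all the others.

none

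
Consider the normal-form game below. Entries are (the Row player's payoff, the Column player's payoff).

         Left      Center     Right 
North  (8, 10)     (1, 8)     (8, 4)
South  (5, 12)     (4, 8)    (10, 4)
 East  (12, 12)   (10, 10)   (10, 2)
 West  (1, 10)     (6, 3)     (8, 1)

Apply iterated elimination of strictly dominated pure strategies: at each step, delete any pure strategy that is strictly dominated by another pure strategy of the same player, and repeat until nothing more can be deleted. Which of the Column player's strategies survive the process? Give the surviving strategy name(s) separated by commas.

Left

For the Row player, East strictly dominates North on the remaining columns (Left: 12>8, Center: 10>1, Right: 10>8); eliminate North.
For the Row player, East strictly dominates West on the remaining columns (Left: 12>1, Center: 10>6, Right: 10>8); eliminate West.
For the Column player, Left strictly dominates Center on the remaining rows (South: 12>8, East: 12>10); eliminate Center.
For the Column player, Left strictly dominates Right on the remaining rows (South: 12>4, East: 12>2); eliminate Right.
For the Row player, East strictly dominates South on the remaining columns (Left: 12>5); eliminate South.
Among the remaining strategies, none is strictly dominated by another pure strategy of the same player, so the elimination stops.
Surviving strategies — the Row player: {East}; the Column player: {Left}.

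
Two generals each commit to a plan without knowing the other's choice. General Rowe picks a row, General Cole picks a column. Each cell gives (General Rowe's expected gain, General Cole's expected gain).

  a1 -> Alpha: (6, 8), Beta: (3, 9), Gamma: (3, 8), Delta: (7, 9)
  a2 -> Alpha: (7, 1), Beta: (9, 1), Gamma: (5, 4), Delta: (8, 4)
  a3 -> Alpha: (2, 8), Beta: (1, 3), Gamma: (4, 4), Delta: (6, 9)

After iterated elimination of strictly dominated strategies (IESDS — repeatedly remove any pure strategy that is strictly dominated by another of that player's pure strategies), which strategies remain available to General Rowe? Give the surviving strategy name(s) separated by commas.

Row a1 is eliminated: a2 beats it against every remaining column (Alpha: 7>6, Beta: 9>3, Gamma: 5>3, Delta: 8>7).
Row a3 is eliminated: a2 beats it against every remaining column (Alpha: 7>2, Beta: 9>1, Gamma: 5>4, Delta: 8>6).
For General Cole, Gamma strictly dominates Alpha on the remaining rows (a2: 4>1); eliminate Alpha.
Column Beta is eliminated: Gamma beats it against every remaining row (a2: 4>1).
Among the remaining strategies, none is strictly dominated by another pure strategy of the same player, so the elimination stops.
Surviving strategies — General Rowe: {a2}; General Cole: {Gamma, Delta}.

a2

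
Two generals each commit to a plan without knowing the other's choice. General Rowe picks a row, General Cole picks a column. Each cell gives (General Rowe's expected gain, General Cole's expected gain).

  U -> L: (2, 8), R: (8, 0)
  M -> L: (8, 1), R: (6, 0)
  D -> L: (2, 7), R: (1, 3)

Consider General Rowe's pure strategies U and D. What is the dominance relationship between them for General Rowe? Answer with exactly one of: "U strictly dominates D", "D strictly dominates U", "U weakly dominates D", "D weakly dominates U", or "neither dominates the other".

Compare U to D across every action of General Cole: L: 2=2, R: 8>1.
U is at least as good everywhere and strictly better somewhere (tied only at L), so U weakly but not strictly dominates D.

U weakly dominates D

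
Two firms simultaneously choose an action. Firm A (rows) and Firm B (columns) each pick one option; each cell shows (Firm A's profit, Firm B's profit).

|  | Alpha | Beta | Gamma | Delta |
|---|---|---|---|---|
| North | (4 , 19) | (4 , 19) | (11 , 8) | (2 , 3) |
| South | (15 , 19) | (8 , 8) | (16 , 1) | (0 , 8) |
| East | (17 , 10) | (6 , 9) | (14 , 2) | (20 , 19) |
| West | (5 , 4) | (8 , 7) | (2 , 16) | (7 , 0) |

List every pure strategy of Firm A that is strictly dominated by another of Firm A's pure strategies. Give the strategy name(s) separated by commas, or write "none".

North

North: dominated, since East does at least as well everywhere (Alpha: 17>4, Beta: 6>4, Gamma: 14>11, Delta: 20>2).
South is not dominated — it holds its own against North at Alpha (15>4); East at Beta (8>6); West at Alpha (15>5).
East: no other strategy beats it everywhere (North at Alpha (17>4); South at Alpha (17>15); West at Alpha (17>5)).
West is not dominated — it holds its own against North at Alpha (5>4); South at Beta (8=8); East at Beta (8>6).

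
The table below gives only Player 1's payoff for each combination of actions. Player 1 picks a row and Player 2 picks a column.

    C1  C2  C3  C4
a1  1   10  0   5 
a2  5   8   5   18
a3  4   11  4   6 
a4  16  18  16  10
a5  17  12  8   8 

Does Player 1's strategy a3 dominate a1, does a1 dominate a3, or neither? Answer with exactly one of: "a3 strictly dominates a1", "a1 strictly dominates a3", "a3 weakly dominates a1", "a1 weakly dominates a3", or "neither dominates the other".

a3 strictly dominates a1

a3's payoffs vs a1's, by Player 2's action — C1: 4>1, C2: 11>10, C3: 4>0, C4: 6>5.
Every comparison favours a3, so a3 strictly dominates a1.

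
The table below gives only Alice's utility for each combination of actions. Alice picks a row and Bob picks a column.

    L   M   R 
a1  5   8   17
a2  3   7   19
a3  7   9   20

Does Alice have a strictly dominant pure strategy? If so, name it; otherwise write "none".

a3 vs a1: L: 7>5, M: 9>8, R: 20>17.
a3 vs a2: L: 7>3, M: 9>7, R: 20>19.
a3 strictly beats every other strategy against every opponent action, so it is strictly dominant.

a3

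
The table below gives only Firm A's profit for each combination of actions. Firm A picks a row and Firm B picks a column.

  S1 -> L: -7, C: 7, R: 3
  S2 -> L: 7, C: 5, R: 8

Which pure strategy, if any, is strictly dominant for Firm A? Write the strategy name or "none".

none

S1 fails to dominate S2 at L (-7<7).
S2 fails to dominate S1 at C (5<7).
No single strategy dominates all the others.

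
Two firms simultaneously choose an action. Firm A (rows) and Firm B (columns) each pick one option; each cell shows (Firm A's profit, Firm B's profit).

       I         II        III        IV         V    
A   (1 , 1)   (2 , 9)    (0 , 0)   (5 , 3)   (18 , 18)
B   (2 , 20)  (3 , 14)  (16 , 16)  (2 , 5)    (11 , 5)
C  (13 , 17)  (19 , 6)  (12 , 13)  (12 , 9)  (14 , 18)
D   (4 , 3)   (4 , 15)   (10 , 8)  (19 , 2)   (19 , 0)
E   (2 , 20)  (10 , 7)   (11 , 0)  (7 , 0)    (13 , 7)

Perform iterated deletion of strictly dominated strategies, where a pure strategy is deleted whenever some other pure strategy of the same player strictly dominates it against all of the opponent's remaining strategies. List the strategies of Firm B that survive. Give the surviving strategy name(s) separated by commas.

I, II, III, V

For Firm A, D strictly dominates A on the remaining columns (I: 4>1, II: 4>2, III: 10>0, IV: 19>5, V: 19>18); eliminate A.
Row E is eliminated: C beats it against every remaining column (I: 13>2, II: 19>10, III: 12>11, IV: 12>7, V: 14>13).
Firm B's strategy IV is strictly dominated by I (B: 20>5, C: 17>9, D: 3>2) and is removed.
Among the remaining strategies, none is strictly dominated by another pure strategy of the same player, so the elimination stops.
Surviving strategies — Firm A: {B, C, D}; Firm B: {I, II, III, V}.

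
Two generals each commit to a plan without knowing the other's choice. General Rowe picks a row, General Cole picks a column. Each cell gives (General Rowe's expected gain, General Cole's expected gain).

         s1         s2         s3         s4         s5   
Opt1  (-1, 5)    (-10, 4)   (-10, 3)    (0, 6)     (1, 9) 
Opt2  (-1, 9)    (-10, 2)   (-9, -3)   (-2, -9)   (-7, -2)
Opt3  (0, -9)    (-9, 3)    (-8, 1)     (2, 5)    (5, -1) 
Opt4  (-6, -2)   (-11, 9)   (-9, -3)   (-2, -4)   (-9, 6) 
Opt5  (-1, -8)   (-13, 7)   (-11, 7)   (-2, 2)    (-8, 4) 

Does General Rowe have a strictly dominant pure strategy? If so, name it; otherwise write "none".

Opt3 vs Opt1: s1: 0>-1, s2: -9>-10, s3: -8>-10, s4: 2>0, s5: 5>1.
Opt3 vs Opt2: s1: 0>-1, s2: -9>-10, s3: -8>-9, s4: 2>-2, s5: 5>-7.
Opt3 vs Opt4: s1: 0>-6, s2: -9>-11, s3: -8>-9, s4: 2>-2, s5: 5>-9.
Opt3 vs Opt5: s1: 0>-1, s2: -9>-13, s3: -8>-11, s4: 2>-2, s5: 5>-8.
Opt3 strictly beats every other strategy against every opponent action, so it is strictly dominant.

Opt3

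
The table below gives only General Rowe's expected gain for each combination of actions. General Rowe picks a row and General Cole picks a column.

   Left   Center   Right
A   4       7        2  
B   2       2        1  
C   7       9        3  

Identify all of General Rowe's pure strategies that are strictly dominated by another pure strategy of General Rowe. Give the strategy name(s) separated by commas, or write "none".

A is strictly dominated by C (Left: 7>4, Center: 9>7, Right: 3>2).
B is strictly dominated by A (Left: 4>2, Center: 7>2, Right: 2>1).
Nothing dominates C: A at Left (7>4); B at Left (7>2).

A, B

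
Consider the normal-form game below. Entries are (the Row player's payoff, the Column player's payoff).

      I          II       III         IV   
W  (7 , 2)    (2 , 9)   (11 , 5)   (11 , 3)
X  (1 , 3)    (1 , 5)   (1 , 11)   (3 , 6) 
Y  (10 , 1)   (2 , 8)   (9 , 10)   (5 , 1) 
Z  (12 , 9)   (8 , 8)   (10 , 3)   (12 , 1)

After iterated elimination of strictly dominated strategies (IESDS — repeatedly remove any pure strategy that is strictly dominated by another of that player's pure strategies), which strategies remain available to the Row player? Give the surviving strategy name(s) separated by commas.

Z

For the Row player, W strictly dominates X on the remaining columns (I: 7>1, II: 2>1, III: 11>1, IV: 11>3); eliminate X.
Row Y is eliminated: Z beats it against every remaining column (I: 12>10, II: 8>2, III: 10>9, IV: 12>5).
The Column player's strategy III is strictly dominated by II (W: 9>5, Z: 8>3) and is removed.
The Row player's strategy W is strictly dominated by Z (I: 12>7, II: 8>2, IV: 12>11) and is removed.
The Column player's strategy II is strictly dominated by I (Z: 9>8) and is removed.
Column IV is eliminated: I beats it against every remaining row (Z: 9>1).
Among the remaining strategies, none is strictly dominated by another pure strategy of the same player, so the elimination stops.
Surviving strategies — the Row player: {Z}; the Column player: {I}.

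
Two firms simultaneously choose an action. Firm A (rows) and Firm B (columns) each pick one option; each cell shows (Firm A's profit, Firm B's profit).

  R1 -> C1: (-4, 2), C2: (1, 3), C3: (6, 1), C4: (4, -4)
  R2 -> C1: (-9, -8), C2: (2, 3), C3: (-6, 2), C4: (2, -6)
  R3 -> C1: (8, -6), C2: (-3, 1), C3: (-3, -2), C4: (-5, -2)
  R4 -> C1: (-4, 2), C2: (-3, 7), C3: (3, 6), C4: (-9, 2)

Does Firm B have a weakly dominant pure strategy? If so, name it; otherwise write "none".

C2

C2 vs C1: R1: 3>2, R2: 3>-8, R3: 1>-6, R4: 7>2.
C2 vs C3: R1: 3>1, R2: 3>2, R3: 1>-2, R4: 7>6.
C2 vs C4: R1: 3>-4, R2: 3>-6, R3: 1>-2, R4: 7>2.
C2 is at least as good as every other strategy against every opponent action, so it is weakly dominant.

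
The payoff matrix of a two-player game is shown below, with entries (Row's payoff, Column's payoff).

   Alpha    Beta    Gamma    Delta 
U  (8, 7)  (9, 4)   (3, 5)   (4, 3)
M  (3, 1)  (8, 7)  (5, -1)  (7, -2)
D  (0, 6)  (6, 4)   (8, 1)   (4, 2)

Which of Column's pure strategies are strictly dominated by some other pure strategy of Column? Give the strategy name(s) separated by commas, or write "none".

Gamma, Delta

Alpha is not dominated — it holds its own against Beta at U (7>4); Gamma at U (7>5); Delta at U (7>3).
Beta is not dominated — it holds its own against Alpha at M (7>1); Gamma at M (7>-1); Delta at U (4>3).
Gamma is strictly dominated by Alpha (U: 7>5, M: 1>-1, D: 6>1).
Delta: dominated, since Alpha does at least as well everywhere (U: 7>3, M: 1>-2, D: 6>2).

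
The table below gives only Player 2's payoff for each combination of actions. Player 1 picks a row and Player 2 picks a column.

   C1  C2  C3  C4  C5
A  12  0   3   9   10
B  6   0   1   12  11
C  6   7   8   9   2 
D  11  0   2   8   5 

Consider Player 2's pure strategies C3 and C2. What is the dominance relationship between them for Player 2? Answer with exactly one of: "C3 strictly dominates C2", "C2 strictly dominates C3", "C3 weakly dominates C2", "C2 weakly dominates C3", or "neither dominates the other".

C3's payoffs vs C2's, by Player 1's action — A: 3>0, B: 1>0, C: 8>7, D: 2>0.
Every comparison favours C3, so C3 strictly dominates C2.

C3 strictly dominates C2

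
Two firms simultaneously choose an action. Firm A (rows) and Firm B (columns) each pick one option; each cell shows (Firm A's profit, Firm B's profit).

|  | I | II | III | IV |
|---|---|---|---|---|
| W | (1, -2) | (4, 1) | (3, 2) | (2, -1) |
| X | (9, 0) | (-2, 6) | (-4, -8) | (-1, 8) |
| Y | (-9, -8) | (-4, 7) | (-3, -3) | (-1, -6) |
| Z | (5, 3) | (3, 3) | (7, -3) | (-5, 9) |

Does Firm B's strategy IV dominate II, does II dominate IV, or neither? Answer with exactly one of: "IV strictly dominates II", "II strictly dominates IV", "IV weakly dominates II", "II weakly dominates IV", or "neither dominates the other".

neither dominates the other

Compare IV to II across each choice by Firm A: W: -1<1, X: 8>6, Y: -6<7, Z: 9>3.
IV does better at X, Z but worse at W, Y; neither strategy dominates the other.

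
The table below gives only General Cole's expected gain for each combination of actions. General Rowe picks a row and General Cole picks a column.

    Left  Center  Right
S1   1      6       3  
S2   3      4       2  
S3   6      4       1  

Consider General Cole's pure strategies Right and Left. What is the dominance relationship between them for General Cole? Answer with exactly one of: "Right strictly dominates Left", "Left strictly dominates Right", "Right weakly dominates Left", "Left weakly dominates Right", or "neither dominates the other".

neither dominates the other

Compare Right to Left across each opponent action: S1: 3>1, S2: 2<3, S3: 1<6.
Right does better at S1 but worse at S2, S3; neither strategy dominates the other.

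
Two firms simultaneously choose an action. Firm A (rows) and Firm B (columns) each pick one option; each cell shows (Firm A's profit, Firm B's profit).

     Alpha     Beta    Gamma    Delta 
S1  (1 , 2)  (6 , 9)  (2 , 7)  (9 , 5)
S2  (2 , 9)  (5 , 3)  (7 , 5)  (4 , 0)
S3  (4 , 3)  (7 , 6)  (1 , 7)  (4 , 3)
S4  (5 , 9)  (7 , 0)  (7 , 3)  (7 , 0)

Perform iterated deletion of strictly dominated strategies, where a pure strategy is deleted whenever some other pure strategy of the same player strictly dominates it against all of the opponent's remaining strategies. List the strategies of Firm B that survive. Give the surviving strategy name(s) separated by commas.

Alpha

Column Delta is eliminated: Gamma beats it against every remaining row (S1: 7>5, S2: 5>0, S3: 7>3, S4: 3>0).
For Firm A, S4 strictly dominates S1 on the remaining columns (Alpha: 5>1, Beta: 7>6, Gamma: 7>2); eliminate S1.
For Firm B, Gamma strictly dominates Beta on the remaining rows (S2: 5>3, S3: 7>6, S4: 3>0); eliminate Beta.
Firm A's strategy S3 is strictly dominated by S4 (Alpha: 5>4, Gamma: 7>1) and is removed.
For Firm B, Alpha strictly dominates Gamma on the remaining rows (S2: 9>5, S4: 9>3); eliminate Gamma.
For Firm A, S4 strictly dominates S2 on the remaining columns (Alpha: 5>2); eliminate S2.
Among the remaining strategies, none is strictly dominated by another pure strategy of the same player, so the elimination stops.
Surviving strategies — Firm A: {S4}; Firm B: {Alpha}.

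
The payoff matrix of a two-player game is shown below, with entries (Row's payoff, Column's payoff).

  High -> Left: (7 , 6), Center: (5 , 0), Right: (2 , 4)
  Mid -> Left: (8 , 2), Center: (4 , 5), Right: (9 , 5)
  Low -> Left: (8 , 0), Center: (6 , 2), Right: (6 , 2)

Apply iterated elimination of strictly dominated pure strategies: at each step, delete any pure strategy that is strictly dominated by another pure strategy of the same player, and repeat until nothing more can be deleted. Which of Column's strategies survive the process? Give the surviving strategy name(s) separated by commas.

Center, Right

For Row, Low strictly dominates High on the remaining columns (Left: 8>7, Center: 6>5, Right: 6>2); eliminate High.
For Column, Center strictly dominates Left on the remaining rows (Mid: 5>2, Low: 2>0); eliminate Left.
Among the remaining strategies, none is strictly dominated by another pure strategy of the same player, so the elimination stops.
Surviving strategies — Row: {Mid, Low}; Column: {Center, Right}.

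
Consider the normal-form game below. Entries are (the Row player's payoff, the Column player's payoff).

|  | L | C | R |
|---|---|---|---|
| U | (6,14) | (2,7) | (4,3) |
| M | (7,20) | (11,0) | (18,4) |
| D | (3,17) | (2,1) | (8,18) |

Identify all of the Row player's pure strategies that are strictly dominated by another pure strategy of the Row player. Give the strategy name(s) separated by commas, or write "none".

U, D

U is strictly dominated by M (L: 7>6, C: 11>2, R: 18>4).
M: no other strategy beats it everywhere (U at L (7>6); D at L (7>3)).
D is strictly dominated by M (L: 7>3, C: 11>2, R: 18>8).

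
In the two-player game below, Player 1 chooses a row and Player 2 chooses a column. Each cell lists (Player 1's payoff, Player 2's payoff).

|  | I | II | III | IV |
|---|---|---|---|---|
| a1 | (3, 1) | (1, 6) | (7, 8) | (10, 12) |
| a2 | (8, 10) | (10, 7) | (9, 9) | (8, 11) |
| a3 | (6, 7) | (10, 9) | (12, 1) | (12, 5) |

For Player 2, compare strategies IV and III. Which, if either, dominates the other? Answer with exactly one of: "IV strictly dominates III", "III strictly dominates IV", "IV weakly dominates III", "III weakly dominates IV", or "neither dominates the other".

IV strictly dominates III

Compare IV to III across every action of Player 1: a1: 12>8, a2: 11>9, a3: 5>1.
IV gives a strictly higher payoff against every action of Player 1, so IV strictly dominates III.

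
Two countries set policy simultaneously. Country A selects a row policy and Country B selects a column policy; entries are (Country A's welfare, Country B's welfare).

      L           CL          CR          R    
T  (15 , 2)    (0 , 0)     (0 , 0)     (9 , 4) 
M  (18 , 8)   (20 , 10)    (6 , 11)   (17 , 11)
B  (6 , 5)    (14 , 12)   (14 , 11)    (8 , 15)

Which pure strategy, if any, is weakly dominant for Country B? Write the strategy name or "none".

R

R vs L: T: 4>2, M: 11>8, B: 15>5.
R vs CL: T: 4>0, M: 11>10, B: 15>12.
R vs CR: T: 4>0, M: 11=11, B: 15>11.
R is at least as good as every other strategy against every opponent action, so it is weakly dominant.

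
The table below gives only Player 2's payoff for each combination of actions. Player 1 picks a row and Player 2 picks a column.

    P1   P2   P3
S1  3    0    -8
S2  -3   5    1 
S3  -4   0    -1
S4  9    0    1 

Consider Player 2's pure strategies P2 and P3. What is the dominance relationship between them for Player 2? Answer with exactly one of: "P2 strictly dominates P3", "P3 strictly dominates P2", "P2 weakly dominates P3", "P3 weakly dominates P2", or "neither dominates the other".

neither dominates the other

Compare P2 to P3 across each choice by Player 1: S1: 0>-8, S2: 5>1, S3: 0>-1, S4: 0<1.
P2 does better at S1, S2, S3 but worse at S4; neither strategy dominates the other.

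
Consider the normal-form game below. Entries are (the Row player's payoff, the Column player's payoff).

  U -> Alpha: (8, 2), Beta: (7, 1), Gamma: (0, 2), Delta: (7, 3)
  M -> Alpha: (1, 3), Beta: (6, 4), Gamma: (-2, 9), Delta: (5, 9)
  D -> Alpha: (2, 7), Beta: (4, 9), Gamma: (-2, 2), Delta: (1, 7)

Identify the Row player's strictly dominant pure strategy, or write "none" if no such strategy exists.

U

U vs M: Alpha: 8>1, Beta: 7>6, Gamma: 0>-2, Delta: 7>5.
U vs D: Alpha: 8>2, Beta: 7>4, Gamma: 0>-2, Delta: 7>1.
U strictly beats every other strategy against every opponent action, so it is strictly dominant.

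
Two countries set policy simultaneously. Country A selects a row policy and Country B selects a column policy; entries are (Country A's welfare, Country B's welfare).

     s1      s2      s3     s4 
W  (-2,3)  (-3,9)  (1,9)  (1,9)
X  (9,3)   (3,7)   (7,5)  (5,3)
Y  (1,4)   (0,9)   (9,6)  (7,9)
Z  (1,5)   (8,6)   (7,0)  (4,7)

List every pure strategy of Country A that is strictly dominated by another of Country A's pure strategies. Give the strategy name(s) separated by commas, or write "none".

X strictly dominates W — s1: 9>-2, s2: 3>-3, s3: 7>1, s4: 5>1.
X is not dominated — it holds its own against W at s1 (9>-2); Y at s1 (9>1); Z at s1 (9>1).
Y: no other strategy beats it everywhere (W at s1 (1>-2); X at s3 (9>7); Z at s1 (1=1)).
Z is not dominated — it holds its own against W at s1 (1>-2); X at s2 (8>3); Y at s1 (1=1).

W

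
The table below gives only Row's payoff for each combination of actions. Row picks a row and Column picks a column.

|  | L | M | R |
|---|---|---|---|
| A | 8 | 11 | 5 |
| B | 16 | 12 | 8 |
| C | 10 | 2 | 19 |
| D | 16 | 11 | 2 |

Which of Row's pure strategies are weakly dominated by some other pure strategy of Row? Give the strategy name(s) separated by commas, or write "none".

A: dominated, since B does at least as well everywhere (L: 16>8, M: 12>11, R: 8>5).
Nothing dominates B: A at L (16>8); C at L (16>10); D at M (12>11).
C: no other strategy beats it everywhere (A at L (10>8); B at R (19>8); D at R (19>2)).
D is weakly dominated by B (L: 16=16, M: 12>11, R: 8>2).

A, D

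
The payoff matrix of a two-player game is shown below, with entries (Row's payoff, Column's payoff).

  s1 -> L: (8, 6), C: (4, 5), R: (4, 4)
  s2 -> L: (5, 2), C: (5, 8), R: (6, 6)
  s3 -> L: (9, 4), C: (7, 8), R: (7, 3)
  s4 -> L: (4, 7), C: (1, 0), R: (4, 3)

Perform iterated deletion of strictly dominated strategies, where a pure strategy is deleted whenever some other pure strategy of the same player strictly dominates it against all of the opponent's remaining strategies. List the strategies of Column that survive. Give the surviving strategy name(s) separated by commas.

Row s1 is eliminated: s3 beats it against every remaining column (L: 9>8, C: 7>4, R: 7>4).
Row's strategy s2 is strictly dominated by s3 (L: 9>5, C: 7>5, R: 7>6) and is removed.
Row s4 is eliminated: s3 beats it against every remaining column (L: 9>4, C: 7>1, R: 7>4).
Column's strategy L is strictly dominated by C (s3: 8>4) and is removed.
Column's strategy R is strictly dominated by C (s3: 8>3) and is removed.
Among the remaining strategies, none is strictly dominated by another pure strategy of the same player, so the elimination stops.
Surviving strategies — Row: {s3}; Column: {C}.

C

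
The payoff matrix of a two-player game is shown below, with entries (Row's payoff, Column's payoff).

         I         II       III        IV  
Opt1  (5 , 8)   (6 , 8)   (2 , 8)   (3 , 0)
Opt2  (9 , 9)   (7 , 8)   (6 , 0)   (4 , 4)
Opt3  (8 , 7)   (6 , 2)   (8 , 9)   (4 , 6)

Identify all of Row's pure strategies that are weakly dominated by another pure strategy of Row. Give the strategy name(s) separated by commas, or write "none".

Opt1

Opt1 is weakly dominated by Opt2 (I: 9>5, II: 7>6, III: 6>2, IV: 4>3).
Nothing dominates Opt2: Opt1 at I (9>5); Opt3 at I (9>8).
Opt3: no other strategy beats it everywhere (Opt1 at I (8>5); Opt2 at III (8>6)).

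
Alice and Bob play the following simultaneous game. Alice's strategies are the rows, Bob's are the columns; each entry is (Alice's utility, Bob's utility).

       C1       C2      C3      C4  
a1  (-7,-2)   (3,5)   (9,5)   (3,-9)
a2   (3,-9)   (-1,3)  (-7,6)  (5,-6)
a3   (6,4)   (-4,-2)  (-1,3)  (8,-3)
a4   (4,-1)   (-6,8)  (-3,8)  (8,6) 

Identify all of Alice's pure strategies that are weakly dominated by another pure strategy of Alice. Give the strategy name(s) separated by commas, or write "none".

Nothing dominates a1: a2 at C2 (3>-1); a3 at C2 (3>-4); a4 at C2 (3>-6).
a2 is not dominated — it holds its own against a1 at C1 (3>-7); a3 at C2 (-1>-4); a4 at C2 (-1>-6).
a3 is not dominated — it holds its own against a1 at C1 (6>-7); a2 at C1 (6>3); a4 at C1 (6>4).
a4 is weakly dominated by a3 (C1: 6>4, C2: -4>-6, C3: -1>-3, C4: 8=8).

a4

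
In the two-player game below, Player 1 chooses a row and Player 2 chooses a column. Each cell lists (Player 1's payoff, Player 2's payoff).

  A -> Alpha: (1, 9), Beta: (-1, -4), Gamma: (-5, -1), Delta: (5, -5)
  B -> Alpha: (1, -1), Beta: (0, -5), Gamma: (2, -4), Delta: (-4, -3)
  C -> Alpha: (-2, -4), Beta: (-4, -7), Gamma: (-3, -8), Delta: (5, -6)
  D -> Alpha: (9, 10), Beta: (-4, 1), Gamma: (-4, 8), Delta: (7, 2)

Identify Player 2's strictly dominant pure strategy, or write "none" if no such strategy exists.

Alpha vs Beta: A: 9>-4, B: -1>-5, C: -4>-7, D: 10>1.
Alpha vs Gamma: A: 9>-1, B: -1>-4, C: -4>-8, D: 10>8.
Alpha vs Delta: A: 9>-5, B: -1>-3, C: -4>-6, D: 10>2.
Alpha strictly beats every other strategy against every opponent action, so it is strictly dominant.

Alpha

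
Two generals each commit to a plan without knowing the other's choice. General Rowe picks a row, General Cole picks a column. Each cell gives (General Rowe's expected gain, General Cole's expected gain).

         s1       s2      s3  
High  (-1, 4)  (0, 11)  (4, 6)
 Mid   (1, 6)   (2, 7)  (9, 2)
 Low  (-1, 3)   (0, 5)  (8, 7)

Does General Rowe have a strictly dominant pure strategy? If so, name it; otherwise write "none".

Mid

Mid vs High: s1: 1>-1, s2: 2>0, s3: 9>4.
Mid vs Low: s1: 1>-1, s2: 2>0, s3: 9>8.
Mid strictly beats every other strategy against every opponent action, so it is strictly dominant.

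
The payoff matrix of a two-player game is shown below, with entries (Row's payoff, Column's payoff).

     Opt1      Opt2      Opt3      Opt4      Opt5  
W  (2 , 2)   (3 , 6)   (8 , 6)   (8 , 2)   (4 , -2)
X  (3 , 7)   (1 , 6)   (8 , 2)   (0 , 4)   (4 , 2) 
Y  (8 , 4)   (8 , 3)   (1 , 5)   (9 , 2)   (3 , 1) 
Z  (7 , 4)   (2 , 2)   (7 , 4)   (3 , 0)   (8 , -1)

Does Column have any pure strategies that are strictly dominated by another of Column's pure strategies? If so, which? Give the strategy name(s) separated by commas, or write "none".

Opt4, Opt5

Opt1: no other strategy beats it everywhere (Opt2 at X (7>6); Opt3 at X (7>2); Opt4 at W (2=2); Opt5 at W (2>-2)).
Nothing dominates Opt2: Opt1 at W (6>2); Opt3 at W (6=6); Opt4 at W (6>2); Opt5 at W (6>-2).
Nothing dominates Opt3: Opt1 at W (6>2); Opt2 at W (6=6); Opt4 at W (6>2); Opt5 at W (6>-2).
Opt4 is strictly dominated by Opt2 (W: 6>2, X: 6>4, Y: 3>2, Z: 2>0).
Opt5: dominated, since Opt1 does at least as well everywhere (W: 2>-2, X: 7>2, Y: 4>1, Z: 4>-1).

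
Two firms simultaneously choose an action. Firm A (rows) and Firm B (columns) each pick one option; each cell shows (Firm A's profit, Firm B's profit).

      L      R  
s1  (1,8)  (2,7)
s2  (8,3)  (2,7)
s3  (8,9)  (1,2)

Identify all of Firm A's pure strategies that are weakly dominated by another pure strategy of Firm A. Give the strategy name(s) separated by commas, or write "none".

s1, s3

s1: dominated, since s2 does at least as well everywhere (L: 8>1, R: 2=2).
Nothing dominates s2: s1 at L (8>1); s3 at R (2>1).
s3 is weakly dominated by s2 (L: 8=8, R: 2>1).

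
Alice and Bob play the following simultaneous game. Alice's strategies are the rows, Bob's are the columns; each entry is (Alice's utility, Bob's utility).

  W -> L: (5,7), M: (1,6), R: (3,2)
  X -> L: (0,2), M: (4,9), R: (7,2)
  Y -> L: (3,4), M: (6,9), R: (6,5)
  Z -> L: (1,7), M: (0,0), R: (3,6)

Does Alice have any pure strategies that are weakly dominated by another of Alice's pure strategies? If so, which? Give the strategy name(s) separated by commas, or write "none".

W: no other strategy beats it everywhere (X at L (5>0); Y at L (5>3); Z at L (5>1)).
X: no other strategy beats it everywhere (W at M (4>1); Y at R (7>6); Z at M (4>0)).
Nothing dominates Y: W at M (6>1); X at L (3>0); Z at L (3>1).
Z is weakly dominated by W (L: 5>1, M: 1>0, R: 3=3).

Z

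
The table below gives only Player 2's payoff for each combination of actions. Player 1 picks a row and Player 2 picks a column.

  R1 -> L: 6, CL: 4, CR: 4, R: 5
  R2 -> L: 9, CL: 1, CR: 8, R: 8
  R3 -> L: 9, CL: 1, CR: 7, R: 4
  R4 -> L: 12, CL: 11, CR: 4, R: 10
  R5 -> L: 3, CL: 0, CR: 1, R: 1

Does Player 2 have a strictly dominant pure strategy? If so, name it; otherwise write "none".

L

L vs CL: R1: 6>4, R2: 9>1, R3: 9>1, R4: 12>11, R5: 3>0.
L vs CR: R1: 6>4, R2: 9>8, R3: 9>7, R4: 12>4, R5: 3>1.
L vs R: R1: 6>5, R2: 9>8, R3: 9>4, R4: 12>10, R5: 3>1.
L strictly beats every other strategy against every opponent action, so it is strictly dominant.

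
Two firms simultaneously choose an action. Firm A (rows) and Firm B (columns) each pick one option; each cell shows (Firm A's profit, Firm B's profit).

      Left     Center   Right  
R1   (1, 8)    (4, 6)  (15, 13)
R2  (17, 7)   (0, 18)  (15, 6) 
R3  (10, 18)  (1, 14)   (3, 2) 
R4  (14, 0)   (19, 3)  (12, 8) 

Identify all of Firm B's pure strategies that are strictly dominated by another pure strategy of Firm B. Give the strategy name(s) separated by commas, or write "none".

Left is not dominated — it holds its own against Center at R1 (8>6); Right at R2 (7>6).
Nothing dominates Center: Left at R2 (18>7); Right at R2 (18>6).
Right: no other strategy beats it everywhere (Left at R1 (13>8); Center at R1 (13>6)).

none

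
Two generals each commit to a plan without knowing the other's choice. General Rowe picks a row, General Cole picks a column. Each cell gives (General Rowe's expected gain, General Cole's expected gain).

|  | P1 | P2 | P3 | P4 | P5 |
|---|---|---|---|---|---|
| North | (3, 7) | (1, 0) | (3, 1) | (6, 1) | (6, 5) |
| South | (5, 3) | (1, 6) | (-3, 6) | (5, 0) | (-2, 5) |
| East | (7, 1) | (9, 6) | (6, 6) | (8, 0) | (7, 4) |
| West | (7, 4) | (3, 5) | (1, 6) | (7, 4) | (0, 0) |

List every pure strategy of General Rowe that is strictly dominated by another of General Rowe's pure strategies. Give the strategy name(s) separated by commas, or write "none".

North: dominated, since East does at least as well everywhere (P1: 7>3, P2: 9>1, P3: 6>3, P4: 8>6, P5: 7>6).
South is strictly dominated by East (P1: 7>5, P2: 9>1, P3: 6>-3, P4: 8>5, P5: 7>-2).
East: no other strategy beats it everywhere (North at P1 (7>3); South at P1 (7>5); West at P1 (7=7)).
Nothing dominates West: North at P1 (7>3); South at P1 (7>5); East at P1 (7=7).

North, South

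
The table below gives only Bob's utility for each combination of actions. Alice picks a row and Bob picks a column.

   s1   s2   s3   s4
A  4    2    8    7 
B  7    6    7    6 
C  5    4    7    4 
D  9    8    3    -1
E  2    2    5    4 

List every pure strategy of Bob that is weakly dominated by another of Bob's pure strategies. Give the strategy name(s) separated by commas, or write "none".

s2, s4

s1 is not dominated — it holds its own against s2 at A (4>2); s3 at D (9>3); s4 at B (7>6).
s2: dominated, since s1 does at least as well everywhere (A: 4>2, B: 7>6, C: 5>4, D: 9>8, E: 2=2).
s3: no other strategy beats it everywhere (s1 at A (8>4); s2 at A (8>2); s4 at A (8>7)).
s3 weakly dominates s4 — A: 8>7, B: 7>6, C: 7>4, D: 3>-1, E: 5>4.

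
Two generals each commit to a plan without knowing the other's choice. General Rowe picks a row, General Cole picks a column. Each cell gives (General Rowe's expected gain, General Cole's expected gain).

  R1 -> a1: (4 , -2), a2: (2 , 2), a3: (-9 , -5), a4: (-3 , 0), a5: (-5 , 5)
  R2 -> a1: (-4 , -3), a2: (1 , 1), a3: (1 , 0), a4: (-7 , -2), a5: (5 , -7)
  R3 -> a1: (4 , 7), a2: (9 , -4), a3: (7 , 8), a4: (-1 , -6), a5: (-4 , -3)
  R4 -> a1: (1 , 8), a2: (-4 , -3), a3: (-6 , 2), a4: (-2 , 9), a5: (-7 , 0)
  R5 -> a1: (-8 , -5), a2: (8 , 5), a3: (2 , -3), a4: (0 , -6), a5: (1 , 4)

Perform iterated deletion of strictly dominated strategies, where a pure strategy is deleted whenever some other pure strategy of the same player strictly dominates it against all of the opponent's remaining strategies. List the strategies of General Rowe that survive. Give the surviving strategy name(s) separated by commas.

R1, R2, R3, R5

Row R4 is eliminated: R3 beats it against every remaining column (a1: 4>1, a2: 9>-4, a3: 7>-6, a4: -1>-2, a5: -4>-7).
Column a4 is eliminated: a2 beats it against every remaining row (R1: 2>0, R2: 1>-2, R3: -4>-6, R5: 5>-6).
Among the remaining strategies, none is strictly dominated by another pure strategy of the same player, so the elimination stops.
Surviving strategies — General Rowe: {R1, R2, R3, R5}; General Cole: {a1, a2, a3, a5}.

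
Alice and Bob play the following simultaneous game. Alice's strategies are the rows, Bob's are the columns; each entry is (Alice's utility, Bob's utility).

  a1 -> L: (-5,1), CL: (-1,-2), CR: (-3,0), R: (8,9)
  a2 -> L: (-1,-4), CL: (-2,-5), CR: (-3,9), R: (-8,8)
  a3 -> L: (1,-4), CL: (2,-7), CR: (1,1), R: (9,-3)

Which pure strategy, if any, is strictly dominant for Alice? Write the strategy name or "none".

a3 vs a1: L: 1>-5, CL: 2>-1, CR: 1>-3, R: 9>8.
a3 vs a2: L: 1>-1, CL: 2>-2, CR: 1>-3, R: 9>-8.
a3 strictly beats every other strategy against every opponent action, so it is strictly dominant.

a3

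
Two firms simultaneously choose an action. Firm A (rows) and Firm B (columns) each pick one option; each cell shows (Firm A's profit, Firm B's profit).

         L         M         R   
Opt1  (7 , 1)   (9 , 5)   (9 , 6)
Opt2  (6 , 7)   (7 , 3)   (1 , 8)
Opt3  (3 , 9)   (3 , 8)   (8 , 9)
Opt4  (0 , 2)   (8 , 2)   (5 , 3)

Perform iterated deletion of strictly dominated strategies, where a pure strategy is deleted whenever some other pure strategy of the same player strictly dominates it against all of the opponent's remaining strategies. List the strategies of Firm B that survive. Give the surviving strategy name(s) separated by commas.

Firm A's strategy Opt2 is strictly dominated by Opt1 (L: 7>6, M: 9>7, R: 9>1) and is removed.
For Firm A, Opt1 strictly dominates Opt3 on the remaining columns (L: 7>3, M: 9>3, R: 9>8); eliminate Opt3.
Row Opt4 is eliminated: Opt1 beats it against every remaining column (L: 7>0, M: 9>8, R: 9>5).
Column L is eliminated: M beats it against every remaining row (Opt1: 5>1).
Column M is eliminated: R beats it against every remaining row (Opt1: 6>5).
Among the remaining strategies, none is strictly dominated by another pure strategy of the same player, so the elimination stops.
Surviving strategies — Firm A: {Opt1}; Firm B: {R}.

R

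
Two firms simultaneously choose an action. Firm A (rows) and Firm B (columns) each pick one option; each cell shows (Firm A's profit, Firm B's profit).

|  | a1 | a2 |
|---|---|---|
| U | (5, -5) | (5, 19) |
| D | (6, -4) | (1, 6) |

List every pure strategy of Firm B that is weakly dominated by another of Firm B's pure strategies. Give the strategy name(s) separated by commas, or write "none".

a1

a1 is weakly dominated by a2 (U: 19>-5, D: 6>-4).
a2: no other strategy beats it everywhere (a1 at U (19>-5)).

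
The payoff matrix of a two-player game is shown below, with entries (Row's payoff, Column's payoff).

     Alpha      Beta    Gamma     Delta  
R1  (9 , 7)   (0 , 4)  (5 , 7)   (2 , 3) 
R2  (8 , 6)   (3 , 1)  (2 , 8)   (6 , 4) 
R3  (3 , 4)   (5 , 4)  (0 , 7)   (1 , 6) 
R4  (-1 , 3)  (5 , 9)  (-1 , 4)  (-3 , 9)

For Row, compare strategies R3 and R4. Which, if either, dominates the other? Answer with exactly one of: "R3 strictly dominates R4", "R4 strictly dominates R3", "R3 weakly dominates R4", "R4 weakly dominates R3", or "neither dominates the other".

R3 weakly dominates R4

Compare R3 to R4 across every action of Column: Alpha: 3>-1, Beta: 5=5, Gamma: 0>-1, Delta: 1>-3.
R3 is at least as good everywhere and strictly better somewhere (tied only at Beta), so R3 weakly but not strictly dominates R4.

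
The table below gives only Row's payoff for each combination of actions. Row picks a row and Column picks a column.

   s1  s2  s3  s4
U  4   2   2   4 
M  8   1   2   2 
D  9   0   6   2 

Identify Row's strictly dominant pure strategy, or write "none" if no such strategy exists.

none

U fails to dominate M at s1 (4<8).
M fails to dominate U at s2 (1<2).
D fails to dominate U at s2 (0<2).
No single strategy dominates all the others.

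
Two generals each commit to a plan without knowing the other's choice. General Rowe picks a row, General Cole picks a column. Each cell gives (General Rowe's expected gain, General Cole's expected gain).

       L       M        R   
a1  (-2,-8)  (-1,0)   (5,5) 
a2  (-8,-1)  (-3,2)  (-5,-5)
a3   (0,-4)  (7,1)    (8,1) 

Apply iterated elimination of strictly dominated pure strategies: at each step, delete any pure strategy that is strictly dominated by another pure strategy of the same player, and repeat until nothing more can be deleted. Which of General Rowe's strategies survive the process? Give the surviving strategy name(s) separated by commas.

a3

General Rowe's strategy a1 is strictly dominated by a3 (L: 0>-2, M: 7>-1, R: 8>5) and is removed.
Row a2 is eliminated: a3 beats it against every remaining column (L: 0>-8, M: 7>-3, R: 8>-5).
Column L is eliminated: M beats it against every remaining row (a3: 1>-4).
Among the remaining strategies, none is strictly dominated by another pure strategy of the same player, so the elimination stops.
Surviving strategies — General Rowe: {a3}; General Cole: {M, R}.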